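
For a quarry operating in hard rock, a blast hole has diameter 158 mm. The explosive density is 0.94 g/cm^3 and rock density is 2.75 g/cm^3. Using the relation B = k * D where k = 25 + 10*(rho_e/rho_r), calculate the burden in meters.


4.4901 m

First, compute k:
rho_e / rho_r = 0.94 / 2.75 = 0.3418181818
k = 25 + 10 * 0.3418181818 = 28.41818182
Then, compute burden:
B = k * D / 1000 = 28.41818182 * 158 / 1000
= 4490.072727 / 1000
= 4.4901 m


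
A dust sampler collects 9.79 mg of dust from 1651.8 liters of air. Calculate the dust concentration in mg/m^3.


5.9269 mg/m^3

Convert liters to m^3: 1 m^3 = 1000 L
Concentration = mass / volume * 1000
= 9.79 / 1651.8 * 1000
= 0.00592686766 * 1000
= 5.9269 mg/m^3


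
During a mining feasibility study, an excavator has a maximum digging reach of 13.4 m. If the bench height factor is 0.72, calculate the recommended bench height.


9.648 m

Bench height = reach * factor
= 13.4 * 0.72
= 9.648 m


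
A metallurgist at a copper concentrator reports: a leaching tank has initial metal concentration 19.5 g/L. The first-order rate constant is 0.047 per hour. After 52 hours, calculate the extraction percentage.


91.3187%

Compute the exponent:
-k * t = -0.047 * 52 = -2.444
Remaining concentration:
C = 19.5 * exp(-2.444)
= 19.5 * 0.08681290441
= 1.692851636 g/L
Extracted = 19.5 - 1.692851636 = 17.80714836 g/L
Extraction % = 17.80714836 / 19.5 * 100
= 91.3187%


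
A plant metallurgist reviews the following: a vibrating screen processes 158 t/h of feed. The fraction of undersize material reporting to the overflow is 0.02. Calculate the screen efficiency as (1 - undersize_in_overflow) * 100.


Screen efficiency = (1 - fraction of undersize in overflow) * 100
= (1 - 0.02) * 100
= 0.98 * 100
= 98.0%

98.0%


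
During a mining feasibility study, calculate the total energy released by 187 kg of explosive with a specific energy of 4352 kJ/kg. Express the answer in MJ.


813.824 MJ

Energy = mass * specific_energy / 1000
= 187 * 4352 / 1000
= 813824 / 1000
= 813.824 MJ


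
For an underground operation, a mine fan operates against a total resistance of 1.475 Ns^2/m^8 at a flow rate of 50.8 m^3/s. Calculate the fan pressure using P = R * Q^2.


3806.444 Pa

Compute Q^2:
Q^2 = 50.8^2 = 2580.64
Compute pressure:
P = R * Q^2 = 1.475 * 2580.64
= 3806.444 Pa


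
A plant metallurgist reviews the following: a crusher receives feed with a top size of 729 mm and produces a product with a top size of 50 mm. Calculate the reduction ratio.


Reduction ratio = feed size / product size
= 729 / 50
= 14.58

14.58


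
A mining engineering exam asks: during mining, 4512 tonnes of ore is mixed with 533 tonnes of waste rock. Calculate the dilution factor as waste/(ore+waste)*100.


10.5649%

Total material = ore + waste
= 4512 + 533 = 5045 tonnes
Dilution = waste / total * 100
= 533 / 5045 * 100
= 0.1056491576 * 100
= 10.5649%


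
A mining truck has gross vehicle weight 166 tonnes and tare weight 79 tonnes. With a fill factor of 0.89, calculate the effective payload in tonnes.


77.43 tonnes

Maximum payload = gross - tare
= 166 - 79 = 87 tonnes
Effective payload = max payload * fill factor
= 87 * 0.89
= 77.43 tonnes


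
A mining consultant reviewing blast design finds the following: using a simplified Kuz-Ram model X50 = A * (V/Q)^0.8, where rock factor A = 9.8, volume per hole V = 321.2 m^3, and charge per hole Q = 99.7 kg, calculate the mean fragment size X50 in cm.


24.9856 cm

Compute V/Q:
V/Q = 321.2 / 99.7 = 3.221664995
Raise to the power 0.8:
(V/Q)^0.8 = 3.221664995^0.8 = 2.549554515
Multiply by A:
X50 = 9.8 * 2.549554515
= 24.9856 cm


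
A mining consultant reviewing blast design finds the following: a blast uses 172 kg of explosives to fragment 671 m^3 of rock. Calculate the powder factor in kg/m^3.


0.2563 kg/m^3

Powder factor = explosive mass / rock volume
= 172 / 671
= 0.2563 kg/m^3


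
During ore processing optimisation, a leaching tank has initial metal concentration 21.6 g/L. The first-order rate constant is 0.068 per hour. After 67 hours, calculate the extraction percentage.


Compute the exponent:
-k * t = -0.068 * 67 = -4.556
Remaining concentration:
C = 21.6 * exp(-4.556)
= 21.6 * 0.01050399099
= 0.2268862053 g/L
Extracted = 21.6 - 0.2268862053 = 21.37311379 g/L
Extraction % = 21.37311379 / 21.6 * 100
= 98.9496%

98.9496%


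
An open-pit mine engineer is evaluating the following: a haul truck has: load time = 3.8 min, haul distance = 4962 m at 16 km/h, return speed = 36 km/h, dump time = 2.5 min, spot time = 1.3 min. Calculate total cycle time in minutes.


34.4775 min

Convert haul speed to m/min: 16 * 1000/60 = 266.6666667 m/min
Haul time = 4962 / 266.6666667 = 18.6075 min
Convert return speed to m/min: 36 * 1000/60 = 600 m/min
Return time = 4962 / 600 = 8.27 min
Total cycle time:
= 3.8 + 18.6075 + 2.5 + 8.27 + 1.3
= 34.4775 min


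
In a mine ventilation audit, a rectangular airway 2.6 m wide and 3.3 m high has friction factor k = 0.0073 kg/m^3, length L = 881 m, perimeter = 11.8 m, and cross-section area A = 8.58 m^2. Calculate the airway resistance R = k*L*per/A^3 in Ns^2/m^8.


Compute the numerator:
k * L * per = 0.0073 * 881 * 11.8
= 75.88934
Compute the denominator:
A^3 = 8.58^3 = 631.628712
Resistance:
R = 75.88934 / 631.628712
= 0.1201 Ns^2/m^8

0.1201 Ns^2/m^8


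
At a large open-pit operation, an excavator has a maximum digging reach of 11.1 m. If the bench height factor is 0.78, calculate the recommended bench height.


8.658 m

Bench height = reach * factor
= 11.1 * 0.78
= 8.658 m


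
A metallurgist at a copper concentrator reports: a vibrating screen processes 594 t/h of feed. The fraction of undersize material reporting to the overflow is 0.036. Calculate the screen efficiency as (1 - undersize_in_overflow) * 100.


Screen efficiency = (1 - fraction of undersize in overflow) * 100
= (1 - 0.036) * 100
= 0.964 * 100
= 96.4%

96.4%


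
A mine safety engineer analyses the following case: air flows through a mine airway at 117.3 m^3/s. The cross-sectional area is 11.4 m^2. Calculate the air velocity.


Velocity = flow rate / cross-sectional area
= 117.3 / 11.4
= 10.2895 m/s

10.2895 m/s


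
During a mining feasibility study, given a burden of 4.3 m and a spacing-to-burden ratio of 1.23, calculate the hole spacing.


5.289 m

Spacing = burden * ratio
= 4.3 * 1.23
= 5.289 m


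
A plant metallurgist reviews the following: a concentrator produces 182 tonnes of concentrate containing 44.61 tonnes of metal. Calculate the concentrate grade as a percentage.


Grade = (metal in concentrate / concentrate mass) * 100
= (44.61 / 182) * 100
= 0.2451098901 * 100
= 24.511%

24.511%


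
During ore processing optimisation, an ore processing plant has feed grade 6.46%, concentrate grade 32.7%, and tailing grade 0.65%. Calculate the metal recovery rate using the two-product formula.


91.7621%

Using the two-product formula:
R = 100 * c * (f - t) / (f * (c - t))
Numerator = 100 * 32.7 * (6.46 - 0.65)
= 100 * 32.7 * 5.81
= 18998.7
Denominator = 6.46 * (32.7 - 0.65)
= 6.46 * 32.05
= 207.043
R = 18998.7 / 207.043
= 91.7621%


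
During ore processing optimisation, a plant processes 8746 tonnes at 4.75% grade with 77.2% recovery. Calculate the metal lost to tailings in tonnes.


Total metal in feed:
= 8746 * 4.75 / 100 = 415.435 tonnes
Metal recovered:
= 415.435 * 77.2 / 100 = 320.71582 tonnes
Metal lost to tailings:
= 415.435 - 320.71582
= 94.7192 tonnes

94.7192 tonnes


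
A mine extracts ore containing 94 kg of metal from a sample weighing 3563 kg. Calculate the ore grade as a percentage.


Ore grade = (metal mass / ore mass) * 100
= (94 / 3563) * 100
= 0.02638226214 * 100
= 2.6382%

2.6382%


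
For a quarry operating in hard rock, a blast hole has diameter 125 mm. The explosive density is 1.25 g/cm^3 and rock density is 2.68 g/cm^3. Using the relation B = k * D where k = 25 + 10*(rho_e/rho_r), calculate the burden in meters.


First, compute k:
rho_e / rho_r = 1.25 / 2.68 = 0.4664179104
k = 25 + 10 * 0.4664179104 = 29.6641791
Then, compute burden:
B = k * D / 1000 = 29.6641791 * 125 / 1000
= 3708.022388 / 1000
= 3.708 m

3.708 m


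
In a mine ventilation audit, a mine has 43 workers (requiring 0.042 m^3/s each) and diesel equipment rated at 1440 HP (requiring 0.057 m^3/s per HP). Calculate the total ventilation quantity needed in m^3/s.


Airflow for workers:
Q_people = 43 * 0.042 = 1.806 m^3/s
Airflow for diesel equipment:
Q_diesel = 1440 * 0.057 = 82.08 m^3/s
Total ventilation:
Q_total = 1.806 + 82.08
= 83.886 m^3/s

83.886 m^3/s


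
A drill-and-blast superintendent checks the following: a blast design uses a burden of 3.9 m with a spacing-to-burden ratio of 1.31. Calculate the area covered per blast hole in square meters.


First, find the spacing:
Spacing = burden * ratio = 3.9 * 1.31
= 5.109 m
Then, calculate the area:
Area = burden * spacing = 3.9 * 5.109
= 19.9251 m^2

19.9251 m^2


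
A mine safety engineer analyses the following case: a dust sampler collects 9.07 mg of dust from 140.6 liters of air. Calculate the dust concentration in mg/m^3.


Convert liters to m^3: 1 m^3 = 1000 L
Concentration = mass / volume * 1000
= 9.07 / 140.6 * 1000
= 0.06450924609 * 1000
= 64.5092 mg/m^3

64.5092 mg/m^3


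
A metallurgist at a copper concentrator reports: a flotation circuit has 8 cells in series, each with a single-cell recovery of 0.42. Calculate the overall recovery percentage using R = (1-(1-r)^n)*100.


Complement of single-cell recovery:
1 - r = 1 - 0.42 = 0.58
Raise to power n:
(1 - r)^8 = 0.58^8 = 0.01280630817
Overall recovery:
R = (1 - 0.01280630817) * 100
= 98.7194%

98.7194%


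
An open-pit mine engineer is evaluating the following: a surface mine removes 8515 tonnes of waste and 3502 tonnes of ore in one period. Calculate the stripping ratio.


2.4315

Stripping ratio = waste tonnage / ore tonnage
= 8515 / 3502
= 2.4315


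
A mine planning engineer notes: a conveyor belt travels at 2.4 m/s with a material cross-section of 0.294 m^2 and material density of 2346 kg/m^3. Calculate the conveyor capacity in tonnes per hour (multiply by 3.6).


Volumetric flow = speed * area
= 2.4 * 0.294 = 0.7056 m^3/s
Mass flow = volumetric * density
= 0.7056 * 2346 = 1655.3376 kg/s
Convert to t/h: multiply by 3.6
Capacity = 1655.3376 * 3.6
= 5959.2154 t/h

5959.2154 t/h


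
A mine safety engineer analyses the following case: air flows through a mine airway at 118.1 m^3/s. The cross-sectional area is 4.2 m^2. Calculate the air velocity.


Velocity = flow rate / cross-sectional area
= 118.1 / 4.2
= 28.119 m/s

28.119 m/s


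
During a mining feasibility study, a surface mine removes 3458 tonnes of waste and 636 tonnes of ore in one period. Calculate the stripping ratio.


Stripping ratio = waste tonnage / ore tonnage
= 3458 / 636
= 5.4371

5.4371


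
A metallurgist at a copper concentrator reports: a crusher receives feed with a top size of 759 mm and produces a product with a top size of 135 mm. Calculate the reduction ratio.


5.6222

Reduction ratio = feed size / product size
= 759 / 135
= 5.6222


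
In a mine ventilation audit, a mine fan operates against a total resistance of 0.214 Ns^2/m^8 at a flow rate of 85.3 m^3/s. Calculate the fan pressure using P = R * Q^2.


Compute Q^2:
Q^2 = 85.3^2 = 7276.09
Compute pressure:
P = R * Q^2 = 0.214 * 7276.09
= 1557.0833 Pa

1557.0833 Pa


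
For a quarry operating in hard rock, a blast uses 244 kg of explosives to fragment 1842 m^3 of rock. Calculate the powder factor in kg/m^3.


0.1325 kg/m^3

Powder factor = explosive mass / rock volume
= 244 / 1842
= 0.1325 kg/m^3


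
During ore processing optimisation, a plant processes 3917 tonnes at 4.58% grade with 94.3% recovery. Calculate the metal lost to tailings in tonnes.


10.2257 tonnes

Total metal in feed:
= 3917 * 4.58 / 100 = 179.3986 tonnes
Metal recovered:
= 179.3986 * 94.3 / 100 = 169.1728798 tonnes
Metal lost to tailings:
= 179.3986 - 169.1728798
= 10.2257 tonnes


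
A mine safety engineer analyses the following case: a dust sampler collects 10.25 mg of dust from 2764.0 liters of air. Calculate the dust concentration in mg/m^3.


3.7084 mg/m^3

Convert liters to m^3: 1 m^3 = 1000 L
Concentration = mass / volume * 1000
= 10.25 / 2764.0 * 1000
= 0.003708393632 * 1000
= 3.7084 mg/m^3


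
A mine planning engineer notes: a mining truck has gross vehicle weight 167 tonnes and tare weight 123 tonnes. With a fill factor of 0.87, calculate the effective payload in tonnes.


38.28 tonnes

Maximum payload = gross - tare
= 167 - 123 = 44 tonnes
Effective payload = max payload * fill factor
= 44 * 0.87
= 38.28 tonnes


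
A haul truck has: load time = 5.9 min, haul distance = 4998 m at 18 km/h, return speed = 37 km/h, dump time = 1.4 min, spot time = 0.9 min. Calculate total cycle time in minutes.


32.9649 min

Convert haul speed to m/min: 18 * 1000/60 = 300 m/min
Haul time = 4998 / 300 = 16.66 min
Convert return speed to m/min: 37 * 1000/60 = 616.6666667 m/min
Return time = 4998 / 616.6666667 = 8.104864865 min
Total cycle time:
= 5.9 + 16.66 + 1.4 + 8.104864865 + 0.9
= 32.9649 min


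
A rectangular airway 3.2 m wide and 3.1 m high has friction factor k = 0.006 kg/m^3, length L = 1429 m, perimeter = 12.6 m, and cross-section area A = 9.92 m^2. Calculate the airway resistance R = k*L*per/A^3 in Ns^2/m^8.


Compute the numerator:
k * L * per = 0.006 * 1429 * 12.6
= 108.0324
Compute the denominator:
A^3 = 9.92^3 = 976.191488
Resistance:
R = 108.0324 / 976.191488
= 0.1107 Ns^2/m^8

0.1107 Ns^2/m^8


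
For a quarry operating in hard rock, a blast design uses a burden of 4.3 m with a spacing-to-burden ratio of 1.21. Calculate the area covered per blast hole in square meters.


First, find the spacing:
Spacing = burden * ratio = 4.3 * 1.21
= 5.203 m
Then, calculate the area:
Area = burden * spacing = 4.3 * 5.203
= 22.3729 m^2

22.3729 m^2


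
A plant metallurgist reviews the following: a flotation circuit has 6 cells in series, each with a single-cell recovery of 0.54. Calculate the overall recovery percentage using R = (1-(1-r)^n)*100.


99.0526%

Complement of single-cell recovery:
1 - r = 1 - 0.54 = 0.46
Raise to power n:
(1 - r)^6 = 0.46^6 = 0.009474296896
Overall recovery:
R = (1 - 0.009474296896) * 100
= 99.0526%


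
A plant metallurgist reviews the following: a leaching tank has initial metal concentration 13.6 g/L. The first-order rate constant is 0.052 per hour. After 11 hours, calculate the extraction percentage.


43.5604%

Compute the exponent:
-k * t = -0.052 * 11 = -0.572
Remaining concentration:
C = 13.6 * exp(-0.572)
= 13.6 * 0.5643955181
= 7.675779046 g/L
Extracted = 13.6 - 7.675779046 = 5.924220954 g/L
Extraction % = 5.924220954 / 13.6 * 100
= 43.5604%


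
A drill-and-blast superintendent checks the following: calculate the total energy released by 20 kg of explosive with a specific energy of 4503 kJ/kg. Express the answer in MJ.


Energy = mass * specific_energy / 1000
= 20 * 4503 / 1000
= 90060 / 1000
= 90.06 MJ

90.06 MJ


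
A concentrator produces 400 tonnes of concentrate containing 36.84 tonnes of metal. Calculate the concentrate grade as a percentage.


9.21%

Grade = (metal in concentrate / concentrate mass) * 100
= (36.84 / 400) * 100
= 0.0921 * 100
= 9.21%


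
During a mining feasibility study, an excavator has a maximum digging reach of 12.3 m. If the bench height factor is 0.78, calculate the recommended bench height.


9.594 m

Bench height = reach * factor
= 12.3 * 0.78
= 9.594 m


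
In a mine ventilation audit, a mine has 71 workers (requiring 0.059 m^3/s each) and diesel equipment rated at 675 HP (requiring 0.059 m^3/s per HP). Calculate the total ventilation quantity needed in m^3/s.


Airflow for workers:
Q_people = 71 * 0.059 = 4.189 m^3/s
Airflow for diesel equipment:
Q_diesel = 675 * 0.059 = 39.825 m^3/s
Total ventilation:
Q_total = 4.189 + 39.825
= 44.014 m^3/s

44.014 m^3/s


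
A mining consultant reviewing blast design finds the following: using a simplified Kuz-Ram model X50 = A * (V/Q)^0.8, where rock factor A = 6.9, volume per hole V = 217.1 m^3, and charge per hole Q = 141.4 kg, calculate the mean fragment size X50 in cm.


9.7234 cm

Compute V/Q:
V/Q = 217.1 / 141.4 = 1.535360679
Raise to the power 0.8:
(V/Q)^0.8 = 1.535360679^0.8 = 1.409186037
Multiply by A:
X50 = 6.9 * 1.409186037
= 9.7234 cm


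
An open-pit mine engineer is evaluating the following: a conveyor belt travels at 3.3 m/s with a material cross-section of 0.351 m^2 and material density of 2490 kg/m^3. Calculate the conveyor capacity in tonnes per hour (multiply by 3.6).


Volumetric flow = speed * area
= 3.3 * 0.351 = 1.1583 m^3/s
Mass flow = volumetric * density
= 1.1583 * 2490 = 2884.167 kg/s
Convert to t/h: multiply by 3.6
Capacity = 2884.167 * 3.6
= 10383.0012 t/h

10383.0012 t/h


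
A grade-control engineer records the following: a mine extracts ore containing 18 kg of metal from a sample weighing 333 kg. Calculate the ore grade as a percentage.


Ore grade = (metal mass / ore mass) * 100
= (18 / 333) * 100
= 0.05405405405 * 100
= 5.4054%

5.4054%


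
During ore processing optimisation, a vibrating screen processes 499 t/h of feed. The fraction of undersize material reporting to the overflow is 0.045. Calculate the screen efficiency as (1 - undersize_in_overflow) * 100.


95.5%

Screen efficiency = (1 - fraction of undersize in overflow) * 100
= (1 - 0.045) * 100
= 0.955 * 100
= 95.5%


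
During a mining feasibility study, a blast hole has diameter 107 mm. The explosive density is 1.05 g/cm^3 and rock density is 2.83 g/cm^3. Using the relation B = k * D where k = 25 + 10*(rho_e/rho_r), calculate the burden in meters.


3.072 m

First, compute k:
rho_e / rho_r = 1.05 / 2.83 = 0.371024735
k = 25 + 10 * 0.371024735 = 28.71024735
Then, compute burden:
B = k * D / 1000 = 28.71024735 * 107 / 1000
= 3071.996466 / 1000
= 3.072 m


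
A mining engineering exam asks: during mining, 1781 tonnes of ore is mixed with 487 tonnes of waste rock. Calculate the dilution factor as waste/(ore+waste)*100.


21.4727%

Total material = ore + waste
= 1781 + 487 = 2268 tonnes
Dilution = waste / total * 100
= 487 / 2268 * 100
= 0.2147266314 * 100
= 21.4727%


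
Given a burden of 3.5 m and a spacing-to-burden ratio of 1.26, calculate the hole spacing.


4.41 m

Spacing = burden * ratio
= 3.5 * 1.26
= 4.41 m


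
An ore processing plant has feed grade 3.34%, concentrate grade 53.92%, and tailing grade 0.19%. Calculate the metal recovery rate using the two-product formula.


94.6449%

Using the two-product formula:
R = 100 * c * (f - t) / (f * (c - t))
Numerator = 100 * 53.92 * (3.34 - 0.19)
= 100 * 53.92 * 3.15
= 16984.8
Denominator = 3.34 * (53.92 - 0.19)
= 3.34 * 53.73
= 179.4582
R = 16984.8 / 179.4582
= 94.6449%


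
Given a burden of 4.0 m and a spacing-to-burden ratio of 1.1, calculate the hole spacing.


Spacing = burden * ratio
= 4.0 * 1.1
= 4.4 m

4.4 m


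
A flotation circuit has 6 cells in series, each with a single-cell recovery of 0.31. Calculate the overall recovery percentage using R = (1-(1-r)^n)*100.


Complement of single-cell recovery:
1 - r = 1 - 0.31 = 0.69
Raise to power n:
(1 - r)^6 = 0.69^6 = 0.1079181631
Overall recovery:
R = (1 - 0.1079181631) * 100
= 89.2082%

89.2082%


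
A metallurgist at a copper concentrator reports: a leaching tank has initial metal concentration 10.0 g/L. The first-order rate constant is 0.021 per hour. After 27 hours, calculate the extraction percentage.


Compute the exponent:
-k * t = -0.021 * 27 = -0.567
Remaining concentration:
C = 10.0 * exp(-0.567)
= 10.0 * 0.5672245624
= 5.672245624 g/L
Extracted = 10.0 - 5.672245624 = 4.327754376 g/L
Extraction % = 4.327754376 / 10.0 * 100
= 43.2775%

43.2775%


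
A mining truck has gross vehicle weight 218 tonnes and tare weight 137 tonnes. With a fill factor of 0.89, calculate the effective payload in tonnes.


Maximum payload = gross - tare
= 218 - 137 = 81 tonnes
Effective payload = max payload * fill factor
= 81 * 0.89
= 72.09 tonnes

72.09 tonnes


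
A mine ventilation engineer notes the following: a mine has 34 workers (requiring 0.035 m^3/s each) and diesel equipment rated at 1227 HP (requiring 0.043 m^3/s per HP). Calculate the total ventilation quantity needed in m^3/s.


Airflow for workers:
Q_people = 34 * 0.035 = 1.19 m^3/s
Airflow for diesel equipment:
Q_diesel = 1227 * 0.043 = 52.761 m^3/s
Total ventilation:
Q_total = 1.19 + 52.761
= 53.951 m^3/s

53.951 m^3/s


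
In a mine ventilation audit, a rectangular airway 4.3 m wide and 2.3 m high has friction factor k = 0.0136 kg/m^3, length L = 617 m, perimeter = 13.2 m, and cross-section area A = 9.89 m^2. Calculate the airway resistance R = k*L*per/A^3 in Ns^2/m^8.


0.1145 Ns^2/m^8

Compute the numerator:
k * L * per = 0.0136 * 617 * 13.2
= 110.76384
Compute the denominator:
A^3 = 9.89^3 = 967.361669
Resistance:
R = 110.76384 / 967.361669
= 0.1145 Ns^2/m^8


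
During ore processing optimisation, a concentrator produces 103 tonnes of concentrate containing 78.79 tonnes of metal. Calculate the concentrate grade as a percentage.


76.4951%

Grade = (metal in concentrate / concentrate mass) * 100
= (78.79 / 103) * 100
= 0.7649514563 * 100
= 76.4951%


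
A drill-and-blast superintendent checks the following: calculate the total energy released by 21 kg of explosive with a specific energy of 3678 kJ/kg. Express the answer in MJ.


77.238 MJ

Energy = mass * specific_energy / 1000
= 21 * 3678 / 1000
= 77238 / 1000
= 77.238 MJ


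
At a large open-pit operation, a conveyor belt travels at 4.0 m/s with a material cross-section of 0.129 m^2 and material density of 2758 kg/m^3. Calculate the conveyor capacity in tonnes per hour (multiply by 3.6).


Volumetric flow = speed * area
= 4.0 * 0.129 = 0.516 m^3/s
Mass flow = volumetric * density
= 0.516 * 2758 = 1423.128 kg/s
Convert to t/h: multiply by 3.6
Capacity = 1423.128 * 3.6
= 5123.2608 t/h

5123.2608 t/h


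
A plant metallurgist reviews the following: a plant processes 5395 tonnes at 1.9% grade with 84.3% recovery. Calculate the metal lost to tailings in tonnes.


16.0933 tonnes

Total metal in feed:
= 5395 * 1.9 / 100 = 102.505 tonnes
Metal recovered:
= 102.505 * 84.3 / 100 = 86.411715 tonnes
Metal lost to tailings:
= 102.505 - 86.411715
= 16.0933 tonnes


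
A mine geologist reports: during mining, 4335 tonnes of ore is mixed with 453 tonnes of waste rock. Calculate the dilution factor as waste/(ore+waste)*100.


Total material = ore + waste
= 4335 + 453 = 4788 tonnes
Dilution = waste / total * 100
= 453 / 4788 * 100
= 0.09461152882 * 100
= 9.4612%

9.4612%


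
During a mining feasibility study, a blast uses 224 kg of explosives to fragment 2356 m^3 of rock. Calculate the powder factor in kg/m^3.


Powder factor = explosive mass / rock volume
= 224 / 2356
= 0.0951 kg/m^3

0.0951 kg/m^3


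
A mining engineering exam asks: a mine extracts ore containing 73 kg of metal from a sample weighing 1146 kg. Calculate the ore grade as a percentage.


Ore grade = (metal mass / ore mass) * 100
= (73 / 1146) * 100
= 0.06369982548 * 100
= 6.37%

6.37%


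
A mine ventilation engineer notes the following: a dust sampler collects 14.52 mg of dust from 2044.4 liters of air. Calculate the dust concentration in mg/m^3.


Convert liters to m^3: 1 m^3 = 1000 L
Concentration = mass / volume * 1000
= 14.52 / 2044.4 * 1000
= 0.007102328311 * 1000
= 7.1023 mg/m^3

7.1023 mg/m^3


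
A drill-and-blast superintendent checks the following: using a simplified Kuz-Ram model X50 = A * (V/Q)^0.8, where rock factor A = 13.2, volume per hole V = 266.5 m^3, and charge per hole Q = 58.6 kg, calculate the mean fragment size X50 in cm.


44.3418 cm

Compute V/Q:
V/Q = 266.5 / 58.6 = 4.54778157
Raise to the power 0.8:
(V/Q)^0.8 = 4.54778157^0.8 = 3.359229518
Multiply by A:
X50 = 13.2 * 3.359229518
= 44.3418 cm


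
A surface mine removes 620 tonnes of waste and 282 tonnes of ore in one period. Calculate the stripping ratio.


Stripping ratio = waste tonnage / ore tonnage
= 620 / 282
= 2.1986

2.1986


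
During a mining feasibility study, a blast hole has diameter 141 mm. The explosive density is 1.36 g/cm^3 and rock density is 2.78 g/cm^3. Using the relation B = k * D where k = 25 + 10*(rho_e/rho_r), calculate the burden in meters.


4.2148 m

First, compute k:
rho_e / rho_r = 1.36 / 2.78 = 0.4892086331
k = 25 + 10 * 0.4892086331 = 29.89208633
Then, compute burden:
B = k * D / 1000 = 29.89208633 * 141 / 1000
= 4214.784173 / 1000
= 4.2148 m


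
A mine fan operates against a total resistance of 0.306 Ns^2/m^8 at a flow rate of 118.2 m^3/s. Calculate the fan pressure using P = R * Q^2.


Compute Q^2:
Q^2 = 118.2^2 = 13971.24
Compute pressure:
P = R * Q^2 = 0.306 * 13971.24
= 4275.1994 Pa

4275.1994 Pa


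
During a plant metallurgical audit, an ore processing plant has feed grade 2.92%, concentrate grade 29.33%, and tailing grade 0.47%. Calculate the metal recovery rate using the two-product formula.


Using the two-product formula:
R = 100 * c * (f - t) / (f * (c - t))
Numerator = 100 * 29.33 * (2.92 - 0.47)
= 100 * 29.33 * 2.45
= 7185.85
Denominator = 2.92 * (29.33 - 0.47)
= 2.92 * 28.86
= 84.2712
R = 7185.85 / 84.2712
= 85.2705%

85.2705%


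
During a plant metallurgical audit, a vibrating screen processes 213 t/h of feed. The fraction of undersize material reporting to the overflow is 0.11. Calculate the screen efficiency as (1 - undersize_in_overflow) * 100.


89.0%

Screen efficiency = (1 - fraction of undersize in overflow) * 100
= (1 - 0.11) * 100
= 0.89 * 100
= 89.0%


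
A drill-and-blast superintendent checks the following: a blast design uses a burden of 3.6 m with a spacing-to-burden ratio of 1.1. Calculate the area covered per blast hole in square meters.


14.256 m^2

First, find the spacing:
Spacing = burden * ratio = 3.6 * 1.1
= 3.96 m
Then, calculate the area:
Area = burden * spacing = 3.6 * 3.96
= 14.256 m^2


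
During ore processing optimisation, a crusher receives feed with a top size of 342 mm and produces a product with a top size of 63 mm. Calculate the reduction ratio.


5.4286

Reduction ratio = feed size / product size
= 342 / 63
= 5.4286


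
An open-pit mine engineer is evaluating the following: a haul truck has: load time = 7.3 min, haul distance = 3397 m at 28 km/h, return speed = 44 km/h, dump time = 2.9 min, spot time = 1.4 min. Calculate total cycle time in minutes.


23.5116 min

Convert haul speed to m/min: 28 * 1000/60 = 466.6666667 m/min
Haul time = 3397 / 466.6666667 = 7.279285714 min
Convert return speed to m/min: 44 * 1000/60 = 733.3333333 m/min
Return time = 3397 / 733.3333333 = 4.632272727 min
Total cycle time:
= 7.3 + 7.279285714 + 2.9 + 4.632272727 + 1.4
= 23.5116 min


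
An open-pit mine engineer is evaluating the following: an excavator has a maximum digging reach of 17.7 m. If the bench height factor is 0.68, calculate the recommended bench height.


12.036 m

Bench height = reach * factor
= 17.7 * 0.68
= 12.036 m


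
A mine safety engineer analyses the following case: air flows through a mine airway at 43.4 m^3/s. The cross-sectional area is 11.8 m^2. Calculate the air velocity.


Velocity = flow rate / cross-sectional area
= 43.4 / 11.8
= 3.678 m/s

3.678 m/s


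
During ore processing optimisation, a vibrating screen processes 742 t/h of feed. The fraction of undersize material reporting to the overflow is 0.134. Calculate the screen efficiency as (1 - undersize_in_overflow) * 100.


Screen efficiency = (1 - fraction of undersize in overflow) * 100
= (1 - 0.134) * 100
= 0.866 * 100
= 86.6%

86.6%


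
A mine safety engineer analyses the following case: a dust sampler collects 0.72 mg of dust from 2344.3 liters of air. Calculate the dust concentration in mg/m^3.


Convert liters to m^3: 1 m^3 = 1000 L
Concentration = mass / volume * 1000
= 0.72 / 2344.3 * 1000
= 0.0003071279273 * 1000
= 0.3071 mg/m^3

0.3071 mg/m^3


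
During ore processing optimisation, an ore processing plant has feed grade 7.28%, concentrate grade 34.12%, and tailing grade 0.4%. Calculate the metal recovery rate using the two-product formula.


Using the two-product formula:
R = 100 * c * (f - t) / (f * (c - t))
Numerator = 100 * 34.12 * (7.28 - 0.4)
= 100 * 34.12 * 6.88
= 23474.56
Denominator = 7.28 * (34.12 - 0.4)
= 7.28 * 33.72
= 245.4816
R = 23474.56 / 245.4816
= 95.6266%

95.6266%


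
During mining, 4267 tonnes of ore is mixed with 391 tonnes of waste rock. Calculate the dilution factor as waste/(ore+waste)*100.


Total material = ore + waste
= 4267 + 391 = 4658 tonnes
Dilution = waste / total * 100
= 391 / 4658 * 100
= 0.08394160584 * 100
= 8.3942%

8.3942%


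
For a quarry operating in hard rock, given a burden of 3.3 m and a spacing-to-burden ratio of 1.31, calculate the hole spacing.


4.323 m

Spacing = burden * ratio
= 3.3 * 1.31
= 4.323 m


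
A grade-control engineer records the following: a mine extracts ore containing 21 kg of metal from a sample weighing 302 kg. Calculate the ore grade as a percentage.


Ore grade = (metal mass / ore mass) * 100
= (21 / 302) * 100
= 0.06953642384 * 100
= 6.9536%

6.9536%


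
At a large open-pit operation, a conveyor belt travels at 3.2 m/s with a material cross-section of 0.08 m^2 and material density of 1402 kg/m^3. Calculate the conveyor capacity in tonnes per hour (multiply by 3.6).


1292.0832 t/h

Volumetric flow = speed * area
= 3.2 * 0.08 = 0.256 m^3/s
Mass flow = volumetric * density
= 0.256 * 1402 = 358.912 kg/s
Convert to t/h: multiply by 3.6
Capacity = 358.912 * 3.6
= 1292.0832 t/h


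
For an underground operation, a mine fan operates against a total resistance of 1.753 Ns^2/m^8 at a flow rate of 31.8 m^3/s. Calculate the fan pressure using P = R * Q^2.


1772.7037 Pa

Compute Q^2:
Q^2 = 31.8^2 = 1011.24
Compute pressure:
P = R * Q^2 = 1.753 * 1011.24
= 1772.7037 Pa


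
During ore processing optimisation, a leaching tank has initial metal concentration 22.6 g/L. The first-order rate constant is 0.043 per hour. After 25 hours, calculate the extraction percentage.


65.8702%

Compute the exponent:
-k * t = -0.043 * 25 = -1.075
Remaining concentration:
C = 22.6 * exp(-1.075)
= 22.6 * 0.3412977553
= 7.71332927 g/L
Extracted = 22.6 - 7.71332927 = 14.88667073 g/L
Extraction % = 14.88667073 / 22.6 * 100
= 65.8702%


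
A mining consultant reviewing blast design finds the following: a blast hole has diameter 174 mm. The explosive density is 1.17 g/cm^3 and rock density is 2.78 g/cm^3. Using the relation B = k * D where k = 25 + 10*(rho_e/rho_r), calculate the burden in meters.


First, compute k:
rho_e / rho_r = 1.17 / 2.78 = 0.4208633094
k = 25 + 10 * 0.4208633094 = 29.20863309
Then, compute burden:
B = k * D / 1000 = 29.20863309 * 174 / 1000
= 5082.302158 / 1000
= 5.0823 m

5.0823 m


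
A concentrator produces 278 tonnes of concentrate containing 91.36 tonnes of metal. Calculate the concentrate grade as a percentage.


Grade = (metal in concentrate / concentrate mass) * 100
= (91.36 / 278) * 100
= 0.3286330935 * 100
= 32.8633%

32.8633%


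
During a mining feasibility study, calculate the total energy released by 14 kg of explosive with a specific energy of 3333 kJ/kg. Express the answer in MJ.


Energy = mass * specific_energy / 1000
= 14 * 3333 / 1000
= 46662 / 1000
= 46.662 MJ

46.662 MJ


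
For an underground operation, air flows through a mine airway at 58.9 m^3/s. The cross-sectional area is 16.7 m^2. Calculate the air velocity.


3.5269 m/s

Velocity = flow rate / cross-sectional area
= 58.9 / 16.7
= 3.5269 m/s


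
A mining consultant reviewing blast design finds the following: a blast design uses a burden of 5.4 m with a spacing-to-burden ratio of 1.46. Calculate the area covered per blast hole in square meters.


First, find the spacing:
Spacing = burden * ratio = 5.4 * 1.46
= 7.884 m
Then, calculate the area:
Area = burden * spacing = 5.4 * 7.884
= 42.5736 m^2

42.5736 m^2


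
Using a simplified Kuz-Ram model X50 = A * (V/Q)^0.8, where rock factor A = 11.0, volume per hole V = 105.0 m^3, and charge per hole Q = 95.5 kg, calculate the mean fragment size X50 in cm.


11.867 cm

Compute V/Q:
V/Q = 105.0 / 95.5 = 1.09947644
Raise to the power 0.8:
(V/Q)^0.8 = 1.09947644^0.8 = 1.078819386
Multiply by A:
X50 = 11.0 * 1.078819386
= 11.867 cm


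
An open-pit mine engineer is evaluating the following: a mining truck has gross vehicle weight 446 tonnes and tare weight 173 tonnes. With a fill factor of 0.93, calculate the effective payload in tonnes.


253.89 tonnes

Maximum payload = gross - tare
= 446 - 173 = 273 tonnes
Effective payload = max payload * fill factor
= 273 * 0.93
= 253.89 tonnes


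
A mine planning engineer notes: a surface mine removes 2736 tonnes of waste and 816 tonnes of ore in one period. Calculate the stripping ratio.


Stripping ratio = waste tonnage / ore tonnage
= 2736 / 816
= 3.3529

3.3529


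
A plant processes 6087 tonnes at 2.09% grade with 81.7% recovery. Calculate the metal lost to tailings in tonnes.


Total metal in feed:
= 6087 * 2.09 / 100 = 127.2183 tonnes
Metal recovered:
= 127.2183 * 81.7 / 100 = 103.9373511 tonnes
Metal lost to tailings:
= 127.2183 - 103.9373511
= 23.2809 tonnes

23.2809 tonnes


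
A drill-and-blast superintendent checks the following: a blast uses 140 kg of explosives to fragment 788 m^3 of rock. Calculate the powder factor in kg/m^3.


0.1777 kg/m^3

Powder factor = explosive mass / rock volume
= 140 / 788
= 0.1777 kg/m^3


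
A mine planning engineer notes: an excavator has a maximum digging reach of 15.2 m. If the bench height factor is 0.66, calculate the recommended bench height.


Bench height = reach * factor
= 15.2 * 0.66
= 10.032 m

10.032 m


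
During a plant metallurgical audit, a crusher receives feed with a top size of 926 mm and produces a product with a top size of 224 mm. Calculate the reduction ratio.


Reduction ratio = feed size / product size
= 926 / 224
= 4.1339

4.1339


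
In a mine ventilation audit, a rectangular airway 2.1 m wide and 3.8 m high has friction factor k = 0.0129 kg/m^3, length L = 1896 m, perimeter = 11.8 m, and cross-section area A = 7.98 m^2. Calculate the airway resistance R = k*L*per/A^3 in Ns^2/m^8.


Compute the numerator:
k * L * per = 0.0129 * 1896 * 11.8
= 288.60912
Compute the denominator:
A^3 = 7.98^3 = 508.169592
Resistance:
R = 288.60912 / 508.169592
= 0.5679 Ns^2/m^8

0.5679 Ns^2/m^8


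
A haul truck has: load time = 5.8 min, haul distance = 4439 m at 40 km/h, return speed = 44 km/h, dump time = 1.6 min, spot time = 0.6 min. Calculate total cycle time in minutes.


Convert haul speed to m/min: 40 * 1000/60 = 666.6666667 m/min
Haul time = 4439 / 666.6666667 = 6.6585 min
Convert return speed to m/min: 44 * 1000/60 = 733.3333333 m/min
Return time = 4439 / 733.3333333 = 6.053181818 min
Total cycle time:
= 5.8 + 6.6585 + 1.6 + 6.053181818 + 0.6
= 20.7117 min

20.7117 min


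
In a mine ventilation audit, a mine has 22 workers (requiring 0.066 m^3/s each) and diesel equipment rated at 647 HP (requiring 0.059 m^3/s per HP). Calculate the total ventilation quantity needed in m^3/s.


39.625 m^3/s

Airflow for workers:
Q_people = 22 * 0.066 = 1.452 m^3/s
Airflow for diesel equipment:
Q_diesel = 647 * 0.059 = 38.173 m^3/s
Total ventilation:
Q_total = 1.452 + 38.173
= 39.625 m^3/s


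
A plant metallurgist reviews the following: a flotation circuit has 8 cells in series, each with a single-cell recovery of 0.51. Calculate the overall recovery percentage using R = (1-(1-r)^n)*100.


99.6677%

Complement of single-cell recovery:
1 - r = 1 - 0.51 = 0.49
Raise to power n:
(1 - r)^8 = 0.49^8 = 0.003323293057
Overall recovery:
R = (1 - 0.003323293057) * 100
= 99.6677%


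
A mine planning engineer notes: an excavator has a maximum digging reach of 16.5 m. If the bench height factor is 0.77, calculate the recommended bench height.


Bench height = reach * factor
= 16.5 * 0.77
= 12.705 m

12.705 m


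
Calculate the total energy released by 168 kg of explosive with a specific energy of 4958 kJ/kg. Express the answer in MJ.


832.944 MJ

Energy = mass * specific_energy / 1000
= 168 * 4958 / 1000
= 832944 / 1000
= 832.944 MJ


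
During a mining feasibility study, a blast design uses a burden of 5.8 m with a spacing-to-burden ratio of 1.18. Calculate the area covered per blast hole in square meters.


39.6952 m^2

First, find the spacing:
Spacing = burden * ratio = 5.8 * 1.18
= 6.844 m
Then, calculate the area:
Area = burden * spacing = 5.8 * 6.844
= 39.6952 m^2


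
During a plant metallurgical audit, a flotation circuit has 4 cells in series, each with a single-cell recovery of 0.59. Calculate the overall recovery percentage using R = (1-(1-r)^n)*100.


97.1742%

Complement of single-cell recovery:
1 - r = 1 - 0.59 = 0.41
Raise to power n:
(1 - r)^4 = 0.41^4 = 0.02825761
Overall recovery:
R = (1 - 0.02825761) * 100
= 97.1742%


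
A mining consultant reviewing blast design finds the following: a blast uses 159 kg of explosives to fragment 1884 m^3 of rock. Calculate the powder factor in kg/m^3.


0.0844 kg/m^3

Powder factor = explosive mass / rock volume
= 159 / 1884
= 0.0844 kg/m^3


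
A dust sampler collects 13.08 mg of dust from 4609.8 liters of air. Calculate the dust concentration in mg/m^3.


2.8374 mg/m^3

Convert liters to m^3: 1 m^3 = 1000 L
Concentration = mass / volume * 1000
= 13.08 / 4609.8 * 1000
= 0.002837433294 * 1000
= 2.8374 mg/m^3


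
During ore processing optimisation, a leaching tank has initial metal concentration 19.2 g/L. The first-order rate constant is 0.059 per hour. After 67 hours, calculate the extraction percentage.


98.0803%

Compute the exponent:
-k * t = -0.059 * 67 = -3.953
Remaining concentration:
C = 19.2 * exp(-3.953)
= 19.2 * 0.01919702423
= 0.3685828652 g/L
Extracted = 19.2 - 0.3685828652 = 18.83141713 g/L
Extraction % = 18.83141713 / 19.2 * 100
= 98.0803%


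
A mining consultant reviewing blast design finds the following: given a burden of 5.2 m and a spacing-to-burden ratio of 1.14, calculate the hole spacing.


Spacing = burden * ratio
= 5.2 * 1.14
= 5.928 m

5.928 m


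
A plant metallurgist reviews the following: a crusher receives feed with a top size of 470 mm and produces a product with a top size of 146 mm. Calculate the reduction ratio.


3.2192

Reduction ratio = feed size / product size
= 470 / 146
= 3.2192


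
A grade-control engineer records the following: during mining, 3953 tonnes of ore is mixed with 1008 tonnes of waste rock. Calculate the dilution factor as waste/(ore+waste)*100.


20.3185%

Total material = ore + waste
= 3953 + 1008 = 4961 tonnes
Dilution = waste / total * 100
= 1008 / 4961 * 100
= 0.2031848418 * 100
= 20.3185%


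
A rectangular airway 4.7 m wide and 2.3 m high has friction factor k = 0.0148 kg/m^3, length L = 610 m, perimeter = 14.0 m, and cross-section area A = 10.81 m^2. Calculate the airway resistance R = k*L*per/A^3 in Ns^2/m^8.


0.1001 Ns^2/m^8

Compute the numerator:
k * L * per = 0.0148 * 610 * 14.0
= 126.392
Compute the denominator:
A^3 = 10.81^3 = 1263.214441
Resistance:
R = 126.392 / 1263.214441
= 0.1001 Ns^2/m^8


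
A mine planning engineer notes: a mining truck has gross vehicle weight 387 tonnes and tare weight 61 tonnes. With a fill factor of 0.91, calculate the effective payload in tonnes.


Maximum payload = gross - tare
= 387 - 61 = 326 tonnes
Effective payload = max payload * fill factor
= 326 * 0.91
= 296.66 tonnes

296.66 tonnes


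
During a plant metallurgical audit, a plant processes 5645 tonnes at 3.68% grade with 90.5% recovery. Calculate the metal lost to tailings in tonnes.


Total metal in feed:
= 5645 * 3.68 / 100 = 207.736 tonnes
Metal recovered:
= 207.736 * 90.5 / 100 = 188.00108 tonnes
Metal lost to tailings:
= 207.736 - 188.00108
= 19.7349 tonnes

19.7349 tonnes
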